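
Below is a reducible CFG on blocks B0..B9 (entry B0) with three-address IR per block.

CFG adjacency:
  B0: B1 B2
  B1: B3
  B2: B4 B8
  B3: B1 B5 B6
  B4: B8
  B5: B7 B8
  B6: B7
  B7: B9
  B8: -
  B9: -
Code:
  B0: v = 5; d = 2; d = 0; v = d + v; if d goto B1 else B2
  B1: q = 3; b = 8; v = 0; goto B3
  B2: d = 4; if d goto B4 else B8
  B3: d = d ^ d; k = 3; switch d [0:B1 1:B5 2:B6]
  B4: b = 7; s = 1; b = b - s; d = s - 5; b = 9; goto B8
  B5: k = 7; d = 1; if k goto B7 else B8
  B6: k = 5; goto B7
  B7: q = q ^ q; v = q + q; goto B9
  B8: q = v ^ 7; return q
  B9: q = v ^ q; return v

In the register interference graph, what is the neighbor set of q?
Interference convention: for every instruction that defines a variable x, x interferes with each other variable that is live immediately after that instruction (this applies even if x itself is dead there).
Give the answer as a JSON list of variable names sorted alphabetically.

Answer: ["b", "d", "k", "v"]

Analysis:
def/use:
  B0: def={d,v} ue=∅
  B1: def={b,q,v} ue=∅
  B2: def={d} ue=∅
  B3: def={d,k} ue={d}
  B4: def={b,d,s} ue=∅
  B5: def={d,k} ue=∅
  B6: def={k} ue=∅
  B7: def={q,v} ue={q}
  B8: def={q} ue={v}
  B9: def={q} ue={q,v}

Backward fixpoint:
  B0: in=∅ out={d,v}
  B1: in={d} out={d,q,v}
  B2: in={v} out={v}
  B3: in={d,q,v} out={d,q,v}
  B4: in={v} out={v}
  B5: in={q,v} out={q,v}
  B6: in={q} out={q}
  B7: in={q} out={q,v}
  B8: in={v} out=∅
  B9: in={q,v} out=∅

Interference:
  b↔{d,q,s,v}
  d↔{b,k,q,v}
  k↔{d,q,v}
  q↔{b,d,k,v}
  s↔{b,v}
  v↔{b,d,k,q,s}

N(q) = ["b", "d", "k", "v"]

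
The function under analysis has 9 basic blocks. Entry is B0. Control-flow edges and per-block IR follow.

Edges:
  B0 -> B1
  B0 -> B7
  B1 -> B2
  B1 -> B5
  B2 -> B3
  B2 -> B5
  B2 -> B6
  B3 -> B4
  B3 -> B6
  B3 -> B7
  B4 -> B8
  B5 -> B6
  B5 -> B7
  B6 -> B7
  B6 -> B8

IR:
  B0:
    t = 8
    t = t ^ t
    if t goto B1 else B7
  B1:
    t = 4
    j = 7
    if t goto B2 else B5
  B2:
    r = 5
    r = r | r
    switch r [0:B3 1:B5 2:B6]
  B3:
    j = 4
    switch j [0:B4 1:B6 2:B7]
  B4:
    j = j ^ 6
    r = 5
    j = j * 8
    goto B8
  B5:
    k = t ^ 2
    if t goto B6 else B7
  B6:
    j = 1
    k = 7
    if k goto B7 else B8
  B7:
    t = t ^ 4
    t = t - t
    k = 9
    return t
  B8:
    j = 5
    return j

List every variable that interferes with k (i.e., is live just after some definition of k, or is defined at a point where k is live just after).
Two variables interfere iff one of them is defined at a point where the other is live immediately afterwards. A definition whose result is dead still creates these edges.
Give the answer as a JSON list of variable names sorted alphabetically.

Answer: ["t"]

Working:
Block summaries:
  B0 def {t} use ∅
  B1 def {j,t} use ∅
  B2 def {r} use ∅
  B3 def {j} use ∅
  B4 def {j,r} use {j}
  B5 def {k} use {t}
  B6 def {j,k} use ∅
  B7 def {k,t} use {t}
  B8 def {j} use ∅

Backward fixpoint:
  B0 li=∅ lo={t}
  B1 li=∅ lo={t}
  B2 li={t} lo={t}
  B3 li={t} lo={j,t}
  B4 li={j} lo=∅
  B5 li={t} lo={t}
  B6 li={t} lo={t}
  B7 li={t} lo=∅
  B8 li=∅ lo=∅

Interfere edges:
  j — {r,t}
  k — {t}
  r — {j,t}
  t — {j,k,r}

N(k) = ["t"]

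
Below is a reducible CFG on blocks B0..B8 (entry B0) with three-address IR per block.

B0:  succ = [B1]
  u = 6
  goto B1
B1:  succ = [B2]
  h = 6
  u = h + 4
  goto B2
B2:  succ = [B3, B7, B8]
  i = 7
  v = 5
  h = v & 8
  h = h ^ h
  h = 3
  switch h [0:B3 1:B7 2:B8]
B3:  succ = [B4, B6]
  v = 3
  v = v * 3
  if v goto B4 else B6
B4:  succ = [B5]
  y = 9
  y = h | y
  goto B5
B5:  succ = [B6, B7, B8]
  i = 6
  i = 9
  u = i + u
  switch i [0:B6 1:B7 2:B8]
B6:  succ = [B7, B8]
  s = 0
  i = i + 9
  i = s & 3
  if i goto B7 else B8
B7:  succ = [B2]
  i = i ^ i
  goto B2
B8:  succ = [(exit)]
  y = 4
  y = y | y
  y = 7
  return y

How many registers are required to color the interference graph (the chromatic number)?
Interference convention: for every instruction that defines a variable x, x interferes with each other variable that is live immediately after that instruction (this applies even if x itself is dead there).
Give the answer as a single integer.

Per-block:
  B0 def {u} use ∅
  B1 def {h,u} use ∅
  B2 def {h,i,v} use ∅
  B3 def {v} use ∅
  B4 def {y} use {h}
  B5 def {i,u} use {u}
  B6 def {i,s} use {i}
  B7 def {i} use {i}
  B8 def {y} use ∅

Backward fixpoint:
  live B0: ∅→∅
  live B1: ∅→{u}
  live B2: {u}→{h,i,u}
  live B3: {h,i,u}→{h,i,u}
  live B4: {h,u}→{u}
  live B5: {u}→{i,u}
  live B6: {i,u}→{i,u}
  live B7: {i,u}→{u}
  live B8: ∅→∅

Conflict graph:
  h — {i,u,v,y}
  i — {h,s,u,v}
  s — {i,u}
  u — {h,i,s,v,y}
  v — {h,i,u}
  y — {h,u}

Registers:
  {h,i,u,v} pairwise interfere (4-clique) ⇒ χ ≥ 4
  assign h→R1 i→R2 s→R1 u→R0 v→R3 y→R2 — no edge inside a register ⇒ χ ≤ 4
  χ = 4

Answer: 4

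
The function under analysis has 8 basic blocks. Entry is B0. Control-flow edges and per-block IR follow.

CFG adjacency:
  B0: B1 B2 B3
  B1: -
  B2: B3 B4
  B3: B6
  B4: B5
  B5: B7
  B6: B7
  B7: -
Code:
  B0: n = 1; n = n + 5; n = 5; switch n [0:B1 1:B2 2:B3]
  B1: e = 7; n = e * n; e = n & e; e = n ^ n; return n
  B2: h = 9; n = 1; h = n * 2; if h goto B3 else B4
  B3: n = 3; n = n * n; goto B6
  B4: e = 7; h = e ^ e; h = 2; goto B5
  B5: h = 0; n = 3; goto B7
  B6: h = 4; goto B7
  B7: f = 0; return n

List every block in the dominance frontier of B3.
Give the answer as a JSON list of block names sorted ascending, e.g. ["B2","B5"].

idom tree: B1←B0 B2←B0 B3←B0 B4←B2 B5←B4 B6←B3 B7←B0
Dom at joins:
  B3: preds {B0,B2}: {B0} ∩ {B0,B2} = {B0}; idom=B0
  B7: preds {B5,B6}: {B0,B2,B4,B5} ∩ {B0,B3,B6} = {B0}; idom=B0

DF walk-up:
  join B3 pred B0: · stop@B0
  join B3 pred B2: B2 stop@B0
  join B7 pred B5: B5→B4→B2 stop@B0
  join B7 pred B6: B6→B3 stop@B0
  B0 → ∅
  B1 → ∅
  B2 → {B3,B7}
  B3 → {B7}
  B4 → {B7}
  B5 → {B7}
  B6 → {B7}
  B7 → ∅

DF(B3) = ["B7"]

Answer: ["B7"]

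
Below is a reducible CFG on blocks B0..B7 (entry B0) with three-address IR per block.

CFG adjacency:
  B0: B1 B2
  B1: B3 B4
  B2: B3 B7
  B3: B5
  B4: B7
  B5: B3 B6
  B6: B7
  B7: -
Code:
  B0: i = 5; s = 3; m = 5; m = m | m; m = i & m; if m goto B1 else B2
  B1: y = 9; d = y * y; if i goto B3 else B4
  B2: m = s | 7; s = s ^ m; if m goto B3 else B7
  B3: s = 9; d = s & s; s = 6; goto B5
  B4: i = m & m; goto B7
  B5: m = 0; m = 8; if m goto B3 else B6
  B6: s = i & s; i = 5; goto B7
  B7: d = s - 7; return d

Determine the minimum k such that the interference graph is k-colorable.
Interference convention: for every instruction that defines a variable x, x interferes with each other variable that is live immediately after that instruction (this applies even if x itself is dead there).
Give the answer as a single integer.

Answer: 4

Analysis:
def/use:
  B0: def={i,m,s} ue=∅
  B1: def={d,y} ue={i}
  B2: def={m,s} ue={s}
  B3: def={d,s} ue=∅
  B4: def={i} ue={m}
  B5: def={m} ue=∅
  B6: def={i,s} ue={i,s}
  B7: def={d} ue={s}

Backward fixpoint:
  B0: in=∅ out={i,m,s}
  B1: in={i,m,s} out={i,m,s}
  B2: in={i,s} out={i,s}
  B3: in={i} out={i,s}
  B4: in={m,s} out={s}
  B5: in={i,s} out={i,s}
  B6: in={i,s} out={s}
  B7: in={s} out=∅

Interference:
  d: {i,m,s}
  i: {d,m,s,y}
  m: {d,i,s,y}
  s: {d,i,m,y}
  y: {i,m,s}

Colouring:
  clique {d,i,m,s} ⇒ need ≥ 4
  assign d→r3 i→r0 m→r1 s→r2 y→r3 — no edge inside a register ⇒ χ ≤ 4
  χ = 4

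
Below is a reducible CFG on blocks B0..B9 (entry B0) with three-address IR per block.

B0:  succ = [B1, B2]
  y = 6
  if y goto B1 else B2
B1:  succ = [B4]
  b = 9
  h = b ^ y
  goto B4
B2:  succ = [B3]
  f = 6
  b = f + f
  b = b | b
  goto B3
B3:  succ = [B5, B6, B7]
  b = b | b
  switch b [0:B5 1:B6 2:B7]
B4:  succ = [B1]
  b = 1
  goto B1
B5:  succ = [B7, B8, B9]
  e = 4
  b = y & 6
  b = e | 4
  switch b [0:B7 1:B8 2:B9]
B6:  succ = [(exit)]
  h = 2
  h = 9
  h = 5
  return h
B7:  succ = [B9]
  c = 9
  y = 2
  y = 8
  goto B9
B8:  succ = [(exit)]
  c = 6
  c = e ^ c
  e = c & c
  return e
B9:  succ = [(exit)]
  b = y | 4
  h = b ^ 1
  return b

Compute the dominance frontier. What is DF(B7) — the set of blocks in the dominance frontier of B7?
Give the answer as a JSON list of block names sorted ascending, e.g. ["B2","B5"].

Answer: ["B9"]

Derivation:
idom tree: B1←B0 B2←B0 B3←B2 B4←B1 B5←B3 B6←B3 B7←B3 B8←B5 B9←B3
Dom at joins:
  B1: preds {B0,B4}: {B0} ∩ {B0,B1,B4} = {B0}; idom=B0
  B7: preds {B3,B5}: {B0,B2,B3} ∩ {B0,B2,B3,B5} = {B0,B2,B3}; idom=B3
  B9: preds {B5,B7}: {B0,B2,B3,B5} ∩ {B0,B2,B3,B7} = {B0,B2,B3}; idom=B3

DF walk-up:
  join B1 pred B0: · stop@B0
  join B1 pred B4: B4→B1 stop@B0
  join B7 pred B3: · stop@B3
  join B7 pred B5: B5 stop@B3
  join B9 pred B5: B5 stop@B3
  join B9 pred B7: B7 stop@B3
  B0: DF=∅
  B1: DF={B1}
  B2: DF=∅
  B3: DF=∅
  B4: DF={B1}
  B5: DF={B7,B9}
  B6: DF=∅
  B7: DF={B9}
  B8: DF=∅
  B9: DF=∅

DF(B7) = ["B9"]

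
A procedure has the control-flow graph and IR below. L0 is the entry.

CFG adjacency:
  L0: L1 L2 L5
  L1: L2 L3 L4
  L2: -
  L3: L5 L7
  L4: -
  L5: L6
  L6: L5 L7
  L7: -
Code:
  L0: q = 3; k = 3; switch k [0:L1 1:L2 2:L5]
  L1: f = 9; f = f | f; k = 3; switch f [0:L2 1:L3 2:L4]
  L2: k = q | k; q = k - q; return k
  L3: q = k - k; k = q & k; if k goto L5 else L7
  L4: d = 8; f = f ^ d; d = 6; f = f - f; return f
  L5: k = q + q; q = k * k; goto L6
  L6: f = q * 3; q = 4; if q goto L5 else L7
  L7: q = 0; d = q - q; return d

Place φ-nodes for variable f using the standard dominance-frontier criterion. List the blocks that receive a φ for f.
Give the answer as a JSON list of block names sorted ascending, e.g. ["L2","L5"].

Answer: ["L2", "L5", "L7"]

Derivation:
idom tree: L1←L0 L2←L0 L3←L1 L4←L1 L5←L0 L6←L5 L7←L0
Dom∩ at merges:
  L2: preds {L0,L1}: {L0} ∩ {L0,L1} = {L0}; idom=L0
  L5: preds {L0,L3,L6}: {L0} ∩ {L0,L1,L3} ∩ {L0,L5,L6} = {L0}; idom=L0
  L7: preds {L3,L6}: {L0,L1,L3} ∩ {L0,L5,L6} = {L0}; idom=L0

DF walk-up:
  join L2 pred L0: · stop@L0
  join L2 pred L1: L1 stop@L0
  join L5 pred L0: · stop@L0
  join L5 pred L3: L3→L1 stop@L0
  join L5 pred L6: L6→L5 stop@L0
  join L7 pred L3: L3→L1 stop@L0
  join L7 pred L6: L6→L5 stop@L0
  L0 → ∅
  L1 → {L2,L5,L7}
  L2 → ∅
  L3 → {L5,L7}
  L4 → ∅
  L5 → {L5,L7}
  L6 → {L5,L7}
  L7 → ∅

φ for f: defs {L1,L4,L6}
  DF⁺ = {L2,L5,L7}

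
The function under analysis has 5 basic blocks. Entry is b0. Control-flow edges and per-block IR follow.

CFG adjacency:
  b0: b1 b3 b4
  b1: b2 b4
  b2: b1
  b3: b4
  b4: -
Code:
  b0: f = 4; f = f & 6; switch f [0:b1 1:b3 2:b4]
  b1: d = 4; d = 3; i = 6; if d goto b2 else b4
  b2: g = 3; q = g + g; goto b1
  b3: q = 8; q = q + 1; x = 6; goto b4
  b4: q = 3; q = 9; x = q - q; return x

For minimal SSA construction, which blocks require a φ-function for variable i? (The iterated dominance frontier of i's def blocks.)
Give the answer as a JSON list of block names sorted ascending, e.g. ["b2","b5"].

idom tree: b1←b0 b2←b1 b3←b0 b4←b0
Dom at joins:
  b1: preds {b0,b2}: {b0} ∩ {b0,b1,b2} = {b0}; idom=b0
  b4: preds {b0,b1,b3}: {b0} ∩ {b0,b1} ∩ {b0,b3} = {b0}; idom=b0

DF derivation:
  join b1 pred b0: · stop@b0
  join b1 pred b2: b2→b1 stop@b0
  join b4 pred b0: · stop@b0
  join b4 pred b1: b1 stop@b0
  join b4 pred b3: b3 stop@b0
  b0 → ∅
  b1 → {b1,b4}
  b2 → {b1}
  b3 → {b4}
  b4 → ∅

φ for i: defs {b1}
  DF⁺ = {b1,b4}

Answer: ["b1", "b4"]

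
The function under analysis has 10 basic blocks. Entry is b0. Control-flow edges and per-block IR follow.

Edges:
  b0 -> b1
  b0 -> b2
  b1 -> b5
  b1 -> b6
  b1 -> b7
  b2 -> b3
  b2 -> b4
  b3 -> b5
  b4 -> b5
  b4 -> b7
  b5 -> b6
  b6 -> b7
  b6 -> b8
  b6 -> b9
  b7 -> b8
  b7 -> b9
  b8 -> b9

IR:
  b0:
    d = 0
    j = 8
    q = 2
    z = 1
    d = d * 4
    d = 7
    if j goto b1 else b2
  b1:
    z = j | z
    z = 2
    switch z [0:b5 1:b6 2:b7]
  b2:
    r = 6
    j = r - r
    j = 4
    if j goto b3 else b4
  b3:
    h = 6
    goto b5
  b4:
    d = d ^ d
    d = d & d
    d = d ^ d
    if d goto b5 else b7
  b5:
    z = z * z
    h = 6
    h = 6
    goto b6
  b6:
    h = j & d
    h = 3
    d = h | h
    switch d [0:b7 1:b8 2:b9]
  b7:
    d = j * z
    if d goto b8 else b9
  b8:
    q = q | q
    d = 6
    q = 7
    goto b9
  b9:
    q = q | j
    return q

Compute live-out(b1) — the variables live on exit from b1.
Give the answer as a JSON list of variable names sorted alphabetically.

Answer: ["d", "j", "q", "z"]

Working:
Per-block:
  b0 def {d,j,q,z} use ∅
  b1 def {z} use {j,z}
  b2 def {j,r} use ∅
  b3 def {h} use ∅
  b4 def {d} use {d}
  b5 def {h,z} use {z}
  b6 def {d,h} use {d,j}
  b7 def {d} use {j,z}
  b8 def {d,q} use {q}
  b9 def {q} use {j,q}

Live sets:
  b0 li=∅ lo={d,j,q,z}
  b1 li={d,j,q,z} lo={d,j,q,z}
  b2 li={d,q,z} lo={d,j,q,z}
  b3 li={d,j,q,z} lo={d,j,q,z}
  b4 li={d,j,q,z} lo={d,j,q,z}
  b5 li={d,j,q,z} lo={d,j,q,z}
  b6 li={d,j,q,z} lo={j,q,z}
  b7 li={j,q,z} lo={j,q}
  b8 li={j,q} lo={j,q}
  b9 li={j,q} lo=∅

live-out(b1) = ["d", "j", "q", "z"]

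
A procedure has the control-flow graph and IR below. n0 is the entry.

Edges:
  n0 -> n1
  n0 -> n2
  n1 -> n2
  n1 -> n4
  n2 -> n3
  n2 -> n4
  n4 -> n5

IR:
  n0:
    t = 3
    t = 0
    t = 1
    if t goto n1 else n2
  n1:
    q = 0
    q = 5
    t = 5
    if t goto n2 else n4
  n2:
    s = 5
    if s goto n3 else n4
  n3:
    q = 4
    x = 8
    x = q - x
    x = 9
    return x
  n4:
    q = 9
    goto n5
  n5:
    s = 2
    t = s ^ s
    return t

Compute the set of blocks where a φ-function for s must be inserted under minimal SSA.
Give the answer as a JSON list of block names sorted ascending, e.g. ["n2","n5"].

idom tree: n1←n0 n2←n0 n3←n2 n4←n0 n5←n4
Dom at joins:
  n2: preds {n0,n1}: {n0} ∩ {n0,n1} = {n0}; idom=n0
  n4: preds {n1,n2}: {n0,n1} ∩ {n0,n2} = {n0}; idom=n0

Frontier:
  n2←n0: walk · to n0
  n2←n1: walk n1 to n0
  n4←n1: walk n1 to n0
  n4←n2: walk n2 to n0
  n0 → ∅
  n1 → {n2,n4}
  n2 → {n4}
  n3 → ∅
  n4 → ∅
  n5 → ∅

φ for s: defs {n2,n5}
  DF⁺ = {n4}

Answer: ["n4"]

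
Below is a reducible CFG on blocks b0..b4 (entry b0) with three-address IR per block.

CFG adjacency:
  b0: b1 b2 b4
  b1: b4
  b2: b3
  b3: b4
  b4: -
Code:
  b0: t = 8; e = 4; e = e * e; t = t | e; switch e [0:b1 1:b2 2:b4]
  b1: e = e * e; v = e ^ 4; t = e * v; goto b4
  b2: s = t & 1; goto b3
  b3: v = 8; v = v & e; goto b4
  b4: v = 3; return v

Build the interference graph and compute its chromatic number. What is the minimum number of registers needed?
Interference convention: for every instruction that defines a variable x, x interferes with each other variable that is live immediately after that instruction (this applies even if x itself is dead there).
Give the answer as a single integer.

Answer: 2

Analysis:
Block summaries:
  b0: def={e,t} ue=∅
  b1: def={e,t,v} ue={e}
  b2: def={s} ue={t}
  b3: def={v} ue={e}
  b4: def={v} ue=∅

Live sets:
  b0 li=∅ lo={e,t}
  b1 li={e} lo=∅
  b2 li={e,t} lo={e}
  b3 li={e} lo=∅
  b4 li=∅ lo=∅

Interfere edges:
  e: {s,t,v}
  s: {e}
  t: {e}
  v: {e}

Colouring:
  {e,s} pairwise interfere (2-clique) ⇒ χ ≥ 2
  2-colouring: r0={e}  r1={s,t,v}
  χ = 2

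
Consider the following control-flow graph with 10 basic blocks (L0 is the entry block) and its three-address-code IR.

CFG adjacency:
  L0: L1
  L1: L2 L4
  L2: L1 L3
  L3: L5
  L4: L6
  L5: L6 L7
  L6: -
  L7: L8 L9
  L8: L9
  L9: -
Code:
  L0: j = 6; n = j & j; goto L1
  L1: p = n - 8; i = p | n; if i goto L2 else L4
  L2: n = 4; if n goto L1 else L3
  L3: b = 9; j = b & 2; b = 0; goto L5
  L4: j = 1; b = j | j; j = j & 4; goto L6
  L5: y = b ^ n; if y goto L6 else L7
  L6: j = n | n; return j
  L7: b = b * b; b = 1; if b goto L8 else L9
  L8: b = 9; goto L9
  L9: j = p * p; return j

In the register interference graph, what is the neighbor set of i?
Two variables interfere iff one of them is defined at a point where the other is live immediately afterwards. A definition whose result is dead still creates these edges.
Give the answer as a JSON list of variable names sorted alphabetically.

Block summaries:
  L0 def {j,n} use ∅
  L1 def {i,p} use {n}
  L2 def {n} use ∅
  L3 def {b,j} use ∅
  L4 def {b,j} use ∅
  L5 def {y} use {b,n}
  L6 def {j} use {n}
  L7 def {b} use {b}
  L8 def {b} use ∅
  L9 def {j} use {p}

Backward fixpoint:
  L0: in=∅ out={n}
  L1: in={n} out={n,p}
  L2: in={p} out={n,p}
  L3: in={n,p} out={b,n,p}
  L4: in={n} out={n}
  L5: in={b,n,p} out={b,n,p}
  L6: in={n} out=∅
  L7: in={b,p} out={p}
  L8: in={p} out={p}
  L9: in={p} out=∅

Interfere edges:
  b: {j,n,p,y}
  i: {n,p}
  j: {b,n,p}
  n: {b,i,j,p,y}
  p: {b,i,j,n,y}
  y: {b,n,p}

N(i) = ["n", "p"]

Answer: ["n", "p"]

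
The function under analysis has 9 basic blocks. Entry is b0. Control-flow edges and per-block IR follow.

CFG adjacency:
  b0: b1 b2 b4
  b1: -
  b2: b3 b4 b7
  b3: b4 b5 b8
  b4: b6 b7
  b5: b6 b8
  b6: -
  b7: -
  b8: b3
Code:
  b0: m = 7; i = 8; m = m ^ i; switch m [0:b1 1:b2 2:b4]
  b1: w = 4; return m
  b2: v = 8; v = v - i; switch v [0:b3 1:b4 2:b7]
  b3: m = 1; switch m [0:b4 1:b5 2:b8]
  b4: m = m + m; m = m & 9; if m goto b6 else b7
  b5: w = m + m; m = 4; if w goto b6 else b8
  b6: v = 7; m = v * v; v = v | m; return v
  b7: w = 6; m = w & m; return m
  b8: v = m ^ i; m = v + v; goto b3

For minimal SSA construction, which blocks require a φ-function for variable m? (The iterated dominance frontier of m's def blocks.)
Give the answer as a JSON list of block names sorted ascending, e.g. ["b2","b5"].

Answer: ["b3", "b4", "b6", "b7", "b8"]

Analysis:
idom tree: b1←b0 b2←b0 b3←b2 b4←b0 b5←b3 b6←b0 b7←b0 b8←b3
Dom at joins:
  b3: preds {b2,b8}: {b0,b2} ∩ {b0,b2,b3,b8} = {b0,b2}; idom=b2
  b4: preds {b0,b2,b3}: {b0} ∩ {b0,b2} ∩ {b0,b2,b3} = {b0}; idom=b0
  b6: preds {b4,b5}: {b0,b4} ∩ {b0,b2,b3,b5} = {b0}; idom=b0
  b7: preds {b2,b4}: {b0,b2} ∩ {b0,b4} = {b0}; idom=b0
  b8: preds {b3,b5}: {b0,b2,b3} ∩ {b0,b2,b3,b5} = {b0,b2,b3}; idom=b3

DF derivation:
  join b3 pred b2: · stop@b2
  join b3 pred b8: b8→b3 stop@b2
  join b4 pred b0: · stop@b0
  join b4 pred b2: b2 stop@b0
  join b4 pred b3: b3→b2 stop@b0
  join b6 pred b4: b4 stop@b0
  join b6 pred b5: b5→b3→b2 stop@b0
  join b7 pred b2: b2 stop@b0
  join b7 pred b4: b4 stop@b0
  join b8 pred b3: · stop@b3
  join b8 pred b5: b5 stop@b3
  b0 → ∅
  b1 → ∅
  b2 → {b4,b6,b7}
  b3 → {b3,b4,b6}
  b4 → {b6,b7}
  b5 → {b6,b8}
  b6 → ∅
  b7 → ∅
  b8 → {b3}

φ for m: defs {b0,b3,b4,b5,b6,b7,b8}
  DF⁺ = {b3,b4,b6,b7,b8}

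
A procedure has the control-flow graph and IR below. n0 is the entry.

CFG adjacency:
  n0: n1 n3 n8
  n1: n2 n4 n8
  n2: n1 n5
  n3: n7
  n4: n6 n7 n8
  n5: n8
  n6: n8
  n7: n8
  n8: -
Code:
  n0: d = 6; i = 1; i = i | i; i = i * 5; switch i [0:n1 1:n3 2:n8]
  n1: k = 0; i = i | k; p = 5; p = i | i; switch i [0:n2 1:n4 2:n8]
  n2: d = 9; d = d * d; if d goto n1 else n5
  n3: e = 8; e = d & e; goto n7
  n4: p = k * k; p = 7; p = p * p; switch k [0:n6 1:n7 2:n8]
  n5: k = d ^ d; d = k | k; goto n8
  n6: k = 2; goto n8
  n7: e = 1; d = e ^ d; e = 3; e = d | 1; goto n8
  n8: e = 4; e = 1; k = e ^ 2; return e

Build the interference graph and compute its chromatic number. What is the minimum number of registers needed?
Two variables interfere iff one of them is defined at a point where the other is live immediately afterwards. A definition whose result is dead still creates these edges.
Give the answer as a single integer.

def/use:
  n0: def={d,i} ue=∅
  n1: def={i,k,p} ue={i}
  n2: def={d} ue=∅
  n3: def={e} ue={d}
  n4: def={p} ue={k}
  n5: def={d,k} ue={d}
  n6: def={k} ue=∅
  n7: def={d,e} ue={d}
  n8: def={e,k} ue=∅

Live sets:
  n0 li=∅ lo={d,i}
  n1 li={d,i} lo={d,i,k}
  n2 li={i} lo={d,i}
  n3 li={d} lo={d}
  n4 li={d,k} lo={d}
  n5 li={d} lo=∅
  n6 li=∅ lo=∅
  n7 li={d} lo=∅
  n8 li=∅ lo=∅

Conflict graph:
  d — {e,i,k,p}
  e — {d,k}
  i — {d,k,p}
  k — {d,e,i,p}
  p — {d,i,k}

Chromatic number:
  lower bound: {d,i,k,p} mutually conflict ⇒ χ ≥ 4
  4-colouring: r0={d}  r1={k}  r2={e,i}  r3={p}
  χ = 4

Answer: 4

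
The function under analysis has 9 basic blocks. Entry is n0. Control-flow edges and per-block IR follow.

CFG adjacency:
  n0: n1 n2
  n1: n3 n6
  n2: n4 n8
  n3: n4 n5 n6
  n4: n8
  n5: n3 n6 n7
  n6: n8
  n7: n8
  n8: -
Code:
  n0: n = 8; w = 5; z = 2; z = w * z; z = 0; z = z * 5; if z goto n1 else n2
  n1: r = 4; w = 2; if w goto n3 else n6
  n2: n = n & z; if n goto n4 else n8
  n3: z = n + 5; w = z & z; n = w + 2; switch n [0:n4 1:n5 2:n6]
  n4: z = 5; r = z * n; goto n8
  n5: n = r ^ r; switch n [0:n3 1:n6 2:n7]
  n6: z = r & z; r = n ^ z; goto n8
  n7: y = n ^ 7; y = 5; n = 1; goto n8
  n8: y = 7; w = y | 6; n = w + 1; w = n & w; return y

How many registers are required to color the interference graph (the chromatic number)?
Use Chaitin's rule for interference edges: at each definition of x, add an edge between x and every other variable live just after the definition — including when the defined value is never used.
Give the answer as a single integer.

Per-block:
  n0 def {n,w,z} use ∅
  n1 def {r,w} use ∅
  n2 def {n} use {n,z}
  n3 def {n,w,z} use {n}
  n4 def {r,z} use {n}
  n5 def {n} use {r}
  n6 def {r,z} use {n,r,z}
  n7 def {n,y} use {n}
  n8 def {n,w,y} use ∅

Live sets:
  n0: in=∅ out={n,z}
  n1: in={n,z} out={n,r,z}
  n2: in={n,z} out={n}
  n3: in={n,r} out={n,r,z}
  n4: in={n} out=∅
  n5: in={r,z} out={n,r,z}
  n6: in={n,r,z} out=∅
  n7: in={n} out=∅
  n8: in=∅ out=∅

Conflict graph:
  n — {r,w,y,z}
  r — {n,w,z}
  w — {n,r,y,z}
  y — {n,w}
  z — {n,r,w}

Colouring:
  {n,r,w,z} pairwise interfere (4-clique) ⇒ χ ≥ 4
  assign n→R0 r→R2 w→R1 y→R2 z→R3 — no edge inside a register ⇒ χ ≤ 4
  χ = 4

Answer: 4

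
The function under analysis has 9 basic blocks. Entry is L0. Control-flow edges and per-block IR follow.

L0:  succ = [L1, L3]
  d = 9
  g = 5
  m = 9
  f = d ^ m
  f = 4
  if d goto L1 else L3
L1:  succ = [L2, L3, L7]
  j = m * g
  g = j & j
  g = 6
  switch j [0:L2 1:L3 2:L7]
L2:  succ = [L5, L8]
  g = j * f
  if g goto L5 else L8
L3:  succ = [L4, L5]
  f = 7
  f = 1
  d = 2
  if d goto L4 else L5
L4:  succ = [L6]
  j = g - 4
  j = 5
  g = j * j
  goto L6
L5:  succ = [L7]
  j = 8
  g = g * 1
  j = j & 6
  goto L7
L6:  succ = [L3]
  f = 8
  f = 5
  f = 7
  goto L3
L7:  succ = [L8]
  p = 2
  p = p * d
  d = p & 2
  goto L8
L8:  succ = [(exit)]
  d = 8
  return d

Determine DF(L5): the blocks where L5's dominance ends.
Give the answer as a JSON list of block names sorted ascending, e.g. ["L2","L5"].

idom tree: L1←L0 L2←L1 L3←L0 L4←L3 L5←L0 L6←L4 L7←L0 L8←L0
Join-block Dom:
  L3: preds {L0,L1,L6}: {L0} ∩ {L0,L1} ∩ {L0,L3,L4,L6} = {L0}; idom=L0
  L5: preds {L2,L3}: {L0,L1,L2} ∩ {L0,L3} = {L0}; idom=L0
  L7: preds {L1,L5}: {L0,L1} ∩ {L0,L5} = {L0}; idom=L0
  L8: preds {L2,L7}: {L0,L1,L2} ∩ {L0,L7} = {L0}; idom=L0

DF walk-up:
  join L3 pred L0: · stop@L0
  join L3 pred L1: L1 stop@L0
  join L3 pred L6: L6→L4→L3 stop@L0
  join L5 pred L2: L2→L1 stop@L0
  join L5 pred L3: L3 stop@L0
  join L7 pred L1: L1 stop@L0
  join L7 pred L5: L5 stop@L0
  join L8 pred L2: L2→L1 stop@L0
  join L8 pred L7: L7 stop@L0
  DF(L0)=∅
  DF(L1)={L3,L5,L7,L8}
  DF(L2)={L5,L8}
  DF(L3)={L3,L5}
  DF(L4)={L3}
  DF(L5)={L7}
  DF(L6)={L3}
  DF(L7)={L8}
  DF(L8)=∅

DF(L5) = ["L7"]

Answer: ["L7"]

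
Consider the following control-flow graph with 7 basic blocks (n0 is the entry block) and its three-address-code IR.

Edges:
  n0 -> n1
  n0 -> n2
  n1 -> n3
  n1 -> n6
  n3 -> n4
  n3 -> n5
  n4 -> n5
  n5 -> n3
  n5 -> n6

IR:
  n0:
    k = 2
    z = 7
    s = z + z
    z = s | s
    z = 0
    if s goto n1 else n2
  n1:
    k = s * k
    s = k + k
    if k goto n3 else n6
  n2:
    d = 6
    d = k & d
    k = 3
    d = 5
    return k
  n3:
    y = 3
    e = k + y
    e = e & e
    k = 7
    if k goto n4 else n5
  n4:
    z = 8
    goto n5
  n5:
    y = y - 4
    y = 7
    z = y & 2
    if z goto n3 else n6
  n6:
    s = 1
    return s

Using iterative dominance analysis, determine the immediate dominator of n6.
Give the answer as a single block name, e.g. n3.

idom tree: n1←n0 n2←n0 n3←n1 n4←n3 n5←n3 n6←n1
Dom at joins:
  n3: preds {n1,n5}: {n0,n1} ∩ {n0,n1,n3,n5} = {n0,n1}; idom=n1
  n5: preds {n3,n4}: {n0,n1,n3} ∩ {n0,n1,n3,n4} = {n0,n1,n3}; idom=n3
  n6: preds {n1,n5}: {n0,n1} ∩ {n0,n1,n3,n5} = {n0,n1}; idom=n1

idom(n6) = n1

Answer: n1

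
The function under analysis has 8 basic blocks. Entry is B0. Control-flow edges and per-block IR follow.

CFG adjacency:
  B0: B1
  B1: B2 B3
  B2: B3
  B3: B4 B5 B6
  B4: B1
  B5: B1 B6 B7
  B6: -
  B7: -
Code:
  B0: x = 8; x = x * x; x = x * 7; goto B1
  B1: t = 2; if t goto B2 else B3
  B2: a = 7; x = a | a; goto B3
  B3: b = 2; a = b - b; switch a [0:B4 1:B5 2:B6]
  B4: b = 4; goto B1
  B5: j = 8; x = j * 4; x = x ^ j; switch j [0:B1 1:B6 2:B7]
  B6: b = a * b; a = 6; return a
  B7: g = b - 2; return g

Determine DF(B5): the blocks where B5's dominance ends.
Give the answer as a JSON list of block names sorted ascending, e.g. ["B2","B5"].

idom tree: B1←B0 B2←B1 B3←B1 B4←B3 B5←B3 B6←B3 B7←B5
Join-block Dom:
  B1: preds {B0,B4,B5}: {B0} ∩ {B0,B1,B3,B4} ∩ {B0,B1,B3,B5} = {B0}; idom=B0
  B3: preds {B1,B2}: {B0,B1} ∩ {B0,B1,B2} = {B0,B1}; idom=B1
  B6: preds {B3,B5}: {B0,B1,B3} ∩ {B0,B1,B3,B5} = {B0,B1,B3}; idom=B3

DF derivation:
  B1←B0: walk · to B0
  B1←B4: walk B4→B3→B1 to B0
  B1←B5: walk B5→B3→B1 to B0
  B3←B1: walk · to B1
  B3←B2: walk B2 to B1
  B6←B3: walk · to B3
  B6←B5: walk B5 to B3
  B0: DF=∅
  B1: DF={B1}
  B2: DF={B3}
  B3: DF={B1}
  B4: DF={B1}
  B5: DF={B1,B6}
  B6: DF=∅
  B7: DF=∅

DF(B5) = ["B1", "B6"]

Answer: ["B1", "B6"]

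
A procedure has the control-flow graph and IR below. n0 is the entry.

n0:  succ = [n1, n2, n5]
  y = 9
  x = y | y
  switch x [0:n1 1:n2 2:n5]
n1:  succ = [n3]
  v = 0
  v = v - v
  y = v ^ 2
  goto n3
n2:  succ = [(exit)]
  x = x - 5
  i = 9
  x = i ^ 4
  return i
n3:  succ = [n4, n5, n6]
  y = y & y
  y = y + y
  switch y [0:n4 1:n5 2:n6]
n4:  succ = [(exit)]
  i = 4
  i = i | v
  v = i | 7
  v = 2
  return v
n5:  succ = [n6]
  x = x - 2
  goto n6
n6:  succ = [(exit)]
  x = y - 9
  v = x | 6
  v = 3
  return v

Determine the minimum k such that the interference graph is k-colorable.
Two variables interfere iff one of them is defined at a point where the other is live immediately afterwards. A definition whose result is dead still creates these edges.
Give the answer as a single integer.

Block summaries:
  n0: def={x,y} ue=∅
  n1: def={v,y} ue=∅
  n2: def={i,x} ue={x}
  n3: def={y} ue={y}
  n4: def={i,v} ue={v}
  n5: def={x} ue={x}
  n6: def={v,x} ue={y}

Liveness:
  live n0: ∅→{x,y}
  live n1: {x}→{v,x,y}
  live n2: {x}→∅
  live n3: {v,x,y}→{v,x,y}
  live n4: {v}→∅
  live n5: {x,y}→{y}
  live n6: {y}→∅

Interference:
  i: {v,x}
  v: {i,x,y}
  x: {i,v,y}
  y: {v,x}

Registers:
  lower bound: {i,v,x} mutually conflict ⇒ χ ≥ 3
  3-colouring: r0={v}  r1={x}  r2={i,y}
  χ = 3

Answer: 3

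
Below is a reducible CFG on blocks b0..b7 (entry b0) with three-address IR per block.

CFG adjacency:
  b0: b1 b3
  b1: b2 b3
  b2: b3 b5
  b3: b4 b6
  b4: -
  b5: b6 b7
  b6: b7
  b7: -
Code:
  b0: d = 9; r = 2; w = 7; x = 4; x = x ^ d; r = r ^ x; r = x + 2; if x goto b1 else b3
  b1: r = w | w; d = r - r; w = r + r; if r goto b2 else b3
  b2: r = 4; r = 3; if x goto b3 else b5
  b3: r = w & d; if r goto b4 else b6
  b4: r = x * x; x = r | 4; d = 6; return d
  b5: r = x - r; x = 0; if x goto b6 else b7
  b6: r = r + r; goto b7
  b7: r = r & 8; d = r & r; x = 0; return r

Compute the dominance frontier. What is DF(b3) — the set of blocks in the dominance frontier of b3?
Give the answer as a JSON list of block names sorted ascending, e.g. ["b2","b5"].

idom tree: b1←b0 b2←b1 b3←b0 b4←b3 b5←b2 b6←b0 b7←b0
Dom∩ at merges:
  b3: preds {b0,b1,b2}: {b0} ∩ {b0,b1} ∩ {b0,b1,b2} = {b0}; idom=b0
  b6: preds {b3,b5}: {b0,b3} ∩ {b0,b1,b2,b5} = {b0}; idom=b0
  b7: preds {b5,b6}: {b0,b1,b2,b5} ∩ {b0,b6} = {b0}; idom=b0

Frontier:
  b3←b0: walk · to b0
  b3←b1: walk b1 to b0
  b3←b2: walk b2→b1 to b0
  b6←b3: walk b3 to b0
  b6←b5: walk b5→b2→b1 to b0
  b7←b5: walk b5→b2→b1 to b0
  b7←b6: walk b6 to b0
  DF(b0)=∅
  DF(b1)={b3,b6,b7}
  DF(b2)={b3,b6,b7}
  DF(b3)={b6}
  DF(b4)=∅
  DF(b5)={b6,b7}
  DF(b6)={b7}
  DF(b7)=∅

DF(b3) = ["b6"]

Answer: ["b6"]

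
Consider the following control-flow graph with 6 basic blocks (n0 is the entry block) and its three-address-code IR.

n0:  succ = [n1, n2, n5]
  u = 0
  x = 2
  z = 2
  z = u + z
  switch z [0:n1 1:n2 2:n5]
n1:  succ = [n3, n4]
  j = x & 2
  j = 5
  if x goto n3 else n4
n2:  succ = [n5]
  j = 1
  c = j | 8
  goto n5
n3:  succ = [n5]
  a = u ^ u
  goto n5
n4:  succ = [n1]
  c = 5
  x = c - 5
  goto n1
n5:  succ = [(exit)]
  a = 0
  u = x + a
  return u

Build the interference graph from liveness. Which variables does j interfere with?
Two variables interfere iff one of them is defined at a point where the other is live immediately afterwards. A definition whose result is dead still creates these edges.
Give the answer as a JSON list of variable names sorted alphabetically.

def/use:
  n0 def {u,x,z} use ∅
  n1 def {j} use {x}
  n2 def {c,j} use ∅
  n3 def {a} use {u}
  n4 def {c,x} use ∅
  n5 def {a,u} use {x}

Live sets:
  n0 li=∅ lo={u,x}
  n1 li={u,x} lo={u,x}
  n2 li={x} lo={x}
  n3 li={u,x} lo={x}
  n4 li={u} lo={u,x}
  n5 li={x} lo=∅

Interference:
  a: {x}
  c: {u,x}
  j: {u,x}
  u: {c,j,x,z}
  x: {a,c,j,u,z}
  z: {u,x}

N(j) = ["u", "x"]

Answer: ["u", "x"]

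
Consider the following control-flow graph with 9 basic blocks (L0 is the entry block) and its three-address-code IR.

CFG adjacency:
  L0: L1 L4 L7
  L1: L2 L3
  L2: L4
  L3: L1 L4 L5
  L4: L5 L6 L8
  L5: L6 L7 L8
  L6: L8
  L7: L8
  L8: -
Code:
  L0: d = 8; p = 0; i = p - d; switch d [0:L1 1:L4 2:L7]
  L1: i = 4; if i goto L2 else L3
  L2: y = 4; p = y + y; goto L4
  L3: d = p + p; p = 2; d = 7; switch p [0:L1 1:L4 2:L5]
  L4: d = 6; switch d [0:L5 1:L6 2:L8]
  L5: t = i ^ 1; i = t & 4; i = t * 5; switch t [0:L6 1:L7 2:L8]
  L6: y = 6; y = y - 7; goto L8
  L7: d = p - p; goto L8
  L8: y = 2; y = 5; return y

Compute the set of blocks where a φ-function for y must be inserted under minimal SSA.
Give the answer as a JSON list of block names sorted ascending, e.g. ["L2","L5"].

idom tree: L1←L0 L2←L1 L3←L1 L4←L0 L5←L0 L6←L0 L7←L0 L8←L0
Dom∩ at merges:
  L1: preds {L0,L3}: {L0} ∩ {L0,L1,L3} = {L0}; idom=L0
  L4: preds {L0,L2,L3}: {L0} ∩ {L0,L1,L2} ∩ {L0,L1,L3} = {L0}; idom=L0
  L5: preds {L3,L4}: {L0,L1,L3} ∩ {L0,L4} = {L0}; idom=L0
  L6: preds {L4,L5}: {L0,L4} ∩ {L0,L5} = {L0}; idom=L0
  L7: preds {L0,L5}: {L0} ∩ {L0,L5} = {L0}; idom=L0
  L8: preds {L4,L5,L6,L7}: {L0,L4} ∩ {L0,L5} ∩ {L0,L6} ∩ {L0,L7} = {L0}; idom=L0

Frontier:
  join L1 pred L0: · stop@L0
  join L1 pred L3: L3→L1 stop@L0
  join L4 pred L0: · stop@L0
  join L4 pred L2: L2→L1 stop@L0
  join L4 pred L3: L3→L1 stop@L0
  join L5 pred L3: L3→L1 stop@L0
  join L5 pred L4: L4 stop@L0
  join L6 pred L4: L4 stop@L0
  join L6 pred L5: L5 stop@L0
  join L7 pred L0: · stop@L0
  join L7 pred L5: L5 stop@L0
  join L8 pred L4: L4 stop@L0
  join L8 pred L5: L5 stop@L0
  join L8 pred L6: L6 stop@L0
  join L8 pred L7: L7 stop@L0
  L0: DF=∅
  L1: DF={L1,L4,L5}
  L2: DF={L4}
  L3: DF={L1,L4,L5}
  L4: DF={L5,L6,L8}
  L5: DF={L6,L7,L8}
  L6: DF={L8}
  L7: DF={L8}
  L8: DF=∅

φ for y: defs {L2,L6,L8}
  DF⁺ = {L4,L5,L6,L7,L8}

Answer: ["L4", "L5", "L6", "L7", "L8"]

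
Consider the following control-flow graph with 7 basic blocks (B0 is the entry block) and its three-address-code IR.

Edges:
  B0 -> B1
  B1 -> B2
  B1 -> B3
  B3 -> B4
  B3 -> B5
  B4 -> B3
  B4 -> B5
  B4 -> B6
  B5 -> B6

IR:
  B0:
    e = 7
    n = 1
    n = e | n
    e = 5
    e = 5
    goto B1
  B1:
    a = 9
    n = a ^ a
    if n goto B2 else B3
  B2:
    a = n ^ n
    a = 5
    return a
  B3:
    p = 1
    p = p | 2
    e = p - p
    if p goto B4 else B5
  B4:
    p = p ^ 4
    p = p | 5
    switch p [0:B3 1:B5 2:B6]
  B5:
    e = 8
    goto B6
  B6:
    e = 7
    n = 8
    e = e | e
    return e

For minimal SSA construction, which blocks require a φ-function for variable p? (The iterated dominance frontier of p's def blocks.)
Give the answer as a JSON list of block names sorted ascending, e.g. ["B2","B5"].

Answer: ["B3", "B5", "B6"]

Derivation:
idom tree: B1←B0 B2←B1 B3←B1 B4←B3 B5←B3 B6←B3
Dom at joins:
  B3: preds {B1,B4}: {B0,B1} ∩ {B0,B1,B3,B4} = {B0,B1}; idom=B1
  B5: preds {B3,B4}: {B0,B1,B3} ∩ {B0,B1,B3,B4} = {B0,B1,B3}; idom=B3
  B6: preds {B4,B5}: {B0,B1,B3,B4} ∩ {B0,B1,B3,B5} = {B0,B1,B3}; idom=B3

Frontier:
  join B3 pred B1: · stop@B1
  join B3 pred B4: B4→B3 stop@B1
  join B5 pred B3: · stop@B3
  join B5 pred B4: B4 stop@B3
  join B6 pred B4: B4 stop@B3
  join B6 pred B5: B5 stop@B3
  B0: DF=∅
  B1: DF=∅
  B2: DF=∅
  B3: DF={B3}
  B4: DF={B3,B5,B6}
  B5: DF={B6}
  B6: DF=∅

φ for p: defs {B3,B4}
  DF⁺ = {B3,B5,B6}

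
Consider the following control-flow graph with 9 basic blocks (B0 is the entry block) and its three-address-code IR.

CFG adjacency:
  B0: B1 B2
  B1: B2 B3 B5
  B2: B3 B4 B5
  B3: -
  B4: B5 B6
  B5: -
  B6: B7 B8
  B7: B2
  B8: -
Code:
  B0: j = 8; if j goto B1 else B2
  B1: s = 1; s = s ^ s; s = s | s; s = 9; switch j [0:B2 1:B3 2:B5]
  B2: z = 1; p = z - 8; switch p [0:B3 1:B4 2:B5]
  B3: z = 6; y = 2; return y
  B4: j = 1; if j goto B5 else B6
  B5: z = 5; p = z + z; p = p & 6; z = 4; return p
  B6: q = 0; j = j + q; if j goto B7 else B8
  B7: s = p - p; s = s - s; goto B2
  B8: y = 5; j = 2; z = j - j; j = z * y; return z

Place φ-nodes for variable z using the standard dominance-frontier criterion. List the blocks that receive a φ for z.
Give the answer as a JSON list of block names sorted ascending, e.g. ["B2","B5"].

Answer: ["B2", "B3", "B5"]

Derivation:
idom tree: B1←B0 B2←B0 B3←B0 B4←B2 B5←B0 B6←B4 B7←B6 B8←B6
Dom∩ at merges:
  B2: preds {B0,B1,B7}: {B0} ∩ {B0,B1} ∩ {B0,B2,B4,B6,B7} = {B0}; idom=B0
  B3: preds {B1,B2}: {B0,B1} ∩ {B0,B2} = {B0}; idom=B0
  B5: preds {B1,B2,B4}: {B0,B1} ∩ {B0,B2} ∩ {B0,B2,B4} = {B0}; idom=B0

Frontier:
  join B2 pred B0: · stop@B0
  join B2 pred B1: B1 stop@B0
  join B2 pred B7: B7→B6→B4→B2 stop@B0
  join B3 pred B1: B1 stop@B0
  join B3 pred B2: B2 stop@B0
  join B5 pred B1: B1 stop@B0
  join B5 pred B2: B2 stop@B0
  join B5 pred B4: B4→B2 stop@B0
  B0 → ∅
  B1 → {B2,B3,B5}
  B2 → {B2,B3,B5}
  B3 → ∅
  B4 → {B2,B5}
  B5 → ∅
  B6 → {B2}
  B7 → {B2}
  B8 → ∅

φ for z: defs {B2,B3,B5,B8}
  DF⁺ = {B2,B3,B5}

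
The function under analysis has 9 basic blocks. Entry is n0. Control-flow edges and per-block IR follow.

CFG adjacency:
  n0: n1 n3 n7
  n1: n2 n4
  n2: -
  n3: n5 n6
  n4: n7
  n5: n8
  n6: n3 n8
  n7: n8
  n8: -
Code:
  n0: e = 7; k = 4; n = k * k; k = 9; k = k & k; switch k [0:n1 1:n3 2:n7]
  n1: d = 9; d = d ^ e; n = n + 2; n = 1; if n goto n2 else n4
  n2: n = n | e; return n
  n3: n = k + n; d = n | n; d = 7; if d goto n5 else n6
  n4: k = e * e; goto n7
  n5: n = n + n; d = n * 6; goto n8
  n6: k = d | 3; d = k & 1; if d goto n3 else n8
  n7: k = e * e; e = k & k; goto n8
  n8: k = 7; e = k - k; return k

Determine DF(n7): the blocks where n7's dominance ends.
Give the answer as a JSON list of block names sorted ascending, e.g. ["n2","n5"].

Answer: ["n8"]

Analysis:
idom tree: n1←n0 n2←n1 n3←n0 n4←n1 n5←n3 n6←n3 n7←n0 n8←n0
Dom∩ at merges:
  n3: preds {n0,n6}: {n0} ∩ {n0,n3,n6} = {n0}; idom=n0
  n7: preds {n0,n4}: {n0} ∩ {n0,n1,n4} = {n0}; idom=n0
  n8: preds {n5,n6,n7}: {n0,n3,n5} ∩ {n0,n3,n6} ∩ {n0,n7} = {n0}; idom=n0

DF walk-up:
  n3←n0: walk · to n0
  n3←n6: walk n6→n3 to n0
  n7←n0: walk · to n0
  n7←n4: walk n4→n1 to n0
  n8←n5: walk n5→n3 to n0
  n8←n6: walk n6→n3 to n0
  n8←n7: walk n7 to n0
  n0: DF=∅
  n1: DF={n7}
  n2: DF=∅
  n3: DF={n3,n8}
  n4: DF={n7}
  n5: DF={n8}
  n6: DF={n3,n8}
  n7: DF={n8}
  n8: DF=∅

DF(n7) = ["n8"]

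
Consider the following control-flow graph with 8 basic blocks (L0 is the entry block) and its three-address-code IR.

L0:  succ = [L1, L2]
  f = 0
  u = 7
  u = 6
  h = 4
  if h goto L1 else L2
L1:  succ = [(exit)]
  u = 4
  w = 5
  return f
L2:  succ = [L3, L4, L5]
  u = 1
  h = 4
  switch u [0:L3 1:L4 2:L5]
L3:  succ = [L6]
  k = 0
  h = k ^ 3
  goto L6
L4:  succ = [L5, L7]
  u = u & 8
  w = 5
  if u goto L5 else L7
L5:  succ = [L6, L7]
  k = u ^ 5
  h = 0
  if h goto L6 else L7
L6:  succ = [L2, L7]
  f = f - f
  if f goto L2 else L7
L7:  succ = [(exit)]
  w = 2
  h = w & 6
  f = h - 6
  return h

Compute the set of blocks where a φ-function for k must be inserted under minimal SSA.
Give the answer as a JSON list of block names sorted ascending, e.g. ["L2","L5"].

Answer: ["L2", "L6", "L7"]

Analysis:
idom tree: L1←L0 L2←L0 L3←L2 L4←L2 L5←L2 L6←L2 L7←L2
Dom∩ at merges:
  L2: preds {L0,L6}: {L0} ∩ {L0,L2,L6} = {L0}; idom=L0
  L5: preds {L2,L4}: {L0,L2} ∩ {L0,L2,L4} = {L0,L2}; idom=L2
  L6: preds {L3,L5}: {L0,L2,L3} ∩ {L0,L2,L5} = {L0,L2}; idom=L2
  L7: preds {L4,L5,L6}: {L0,L2,L4} ∩ {L0,L2,L5} ∩ {L0,L2,L6} = {L0,L2}; idom=L2

Frontier:
  L2←L0: walk · to L0
  L2←L6: walk L6→L2 to L0
  L5←L2: walk · to L2
  L5←L4: walk L4 to L2
  L6←L3: walk L3 to L2
  L6←L5: walk L5 to L2
  L7←L4: walk L4 to L2
  L7←L5: walk L5 to L2
  L7←L6: walk L6 to L2
  L0: DF=∅
  L1: DF=∅
  L2: DF={L2}
  L3: DF={L6}
  L4: DF={L5,L7}
  L5: DF={L6,L7}
  L6: DF={L2,L7}
  L7: DF=∅

φ for k: defs {L3,L5}
  DF⁺ = {L2,L6,L7}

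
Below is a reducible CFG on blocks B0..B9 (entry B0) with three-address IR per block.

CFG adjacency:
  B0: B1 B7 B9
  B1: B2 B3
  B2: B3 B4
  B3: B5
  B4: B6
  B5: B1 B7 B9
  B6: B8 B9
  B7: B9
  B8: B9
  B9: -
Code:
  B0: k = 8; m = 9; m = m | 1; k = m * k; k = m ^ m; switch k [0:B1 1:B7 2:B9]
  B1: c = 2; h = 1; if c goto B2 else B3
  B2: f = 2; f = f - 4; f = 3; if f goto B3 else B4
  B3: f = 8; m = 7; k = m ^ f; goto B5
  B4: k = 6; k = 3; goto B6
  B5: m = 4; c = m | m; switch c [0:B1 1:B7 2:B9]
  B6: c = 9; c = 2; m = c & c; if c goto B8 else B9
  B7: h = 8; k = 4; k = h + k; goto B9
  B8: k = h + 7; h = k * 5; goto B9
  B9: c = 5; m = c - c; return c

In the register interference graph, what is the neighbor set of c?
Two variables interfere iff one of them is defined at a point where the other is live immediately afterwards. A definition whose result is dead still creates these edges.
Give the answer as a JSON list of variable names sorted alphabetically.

Block summaries:
  B0 def {k,m} use ∅
  B1 def {c,h} use ∅
  B2 def {f} use ∅
  B3 def {f,k,m} use ∅
  B4 def {k} use ∅
  B5 def {c,m} use ∅
  B6 def {c,m} use ∅
  B7 def {h,k} use ∅
  B8 def {h,k} use {h}
  B9 def {c,m} use ∅

Liveness:
  live B0: ∅→∅
  live B1: ∅→{h}
  live B2: {h}→{h}
  live B3: ∅→∅
  live B4: {h}→{h}
  live B5: ∅→∅
  live B6: {h}→{h}
  live B7: ∅→∅
  live B8: {h}→∅
  live B9: ∅→∅

Interfere edges:
  c↔{h,m}
  f↔{h,m}
  h↔{c,f,k,m}
  k↔{h,m}
  m↔{c,f,h,k}

N(c) = ["h", "m"]

Answer: ["h", "m"]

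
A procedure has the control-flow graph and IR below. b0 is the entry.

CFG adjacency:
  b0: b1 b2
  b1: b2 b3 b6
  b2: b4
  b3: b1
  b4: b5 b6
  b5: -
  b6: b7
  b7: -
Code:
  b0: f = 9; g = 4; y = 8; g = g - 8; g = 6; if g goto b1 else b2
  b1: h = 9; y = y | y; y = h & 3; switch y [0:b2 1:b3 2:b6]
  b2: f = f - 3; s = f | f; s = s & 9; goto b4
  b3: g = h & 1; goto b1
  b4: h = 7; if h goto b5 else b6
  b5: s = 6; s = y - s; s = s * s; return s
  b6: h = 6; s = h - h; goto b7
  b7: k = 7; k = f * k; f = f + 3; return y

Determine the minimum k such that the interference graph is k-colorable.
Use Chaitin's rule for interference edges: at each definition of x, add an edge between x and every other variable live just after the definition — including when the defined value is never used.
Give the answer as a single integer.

Answer: 3

Analysis:
Per-block:
  b0 def {f,g,y} use ∅
  b1 def {h,y} use {y}
  b2 def {f,s} use {f}
  b3 def {g} use {h}
  b4 def {h} use ∅
  b5 def {s} use {y}
  b6 def {h,s} use ∅
  b7 def {f,k} use {f,y}

Live sets:
  b0 li=∅ lo={f,y}
  b1 li={f,y} lo={f,h,y}
  b2 li={f,y} lo={f,y}
  b3 li={f,h,y} lo={f,y}
  b4 li={f,y} lo={f,y}
  b5 li={y} lo=∅
  b6 li={f,y} lo={f,y}
  b7 li={f,y} lo=∅

Interfere edges:
  f↔{g,h,k,s,y}
  g↔{f,y}
  h↔{f,y}
  k↔{f,y}
  s↔{f,y}
  y↔{f,g,h,k,s}

Chromatic number:
  lower bound: {f,g,y} mutually conflict ⇒ χ ≥ 3
  3-colouring: c0={f}  c1={y}  c2={g,h,k,s}
  χ = 3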